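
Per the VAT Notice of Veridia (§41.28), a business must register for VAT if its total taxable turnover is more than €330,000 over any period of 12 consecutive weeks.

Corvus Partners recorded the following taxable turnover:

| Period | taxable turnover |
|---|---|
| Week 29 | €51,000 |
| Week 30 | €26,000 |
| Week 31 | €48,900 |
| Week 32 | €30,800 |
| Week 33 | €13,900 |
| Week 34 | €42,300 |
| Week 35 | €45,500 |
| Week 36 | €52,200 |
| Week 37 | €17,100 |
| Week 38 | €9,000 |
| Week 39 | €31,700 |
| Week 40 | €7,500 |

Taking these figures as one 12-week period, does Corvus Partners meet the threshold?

Yes

Total taxable turnover: €51,000 + €26,000 + €48,900 + €30,800 + €13,900 + €42,300 + €45,500 + €52,200 + €17,100 + €9,000 + €31,700 + €7,500 = €375,900.
€375,900 > €330,000, so the threshold is exceeded.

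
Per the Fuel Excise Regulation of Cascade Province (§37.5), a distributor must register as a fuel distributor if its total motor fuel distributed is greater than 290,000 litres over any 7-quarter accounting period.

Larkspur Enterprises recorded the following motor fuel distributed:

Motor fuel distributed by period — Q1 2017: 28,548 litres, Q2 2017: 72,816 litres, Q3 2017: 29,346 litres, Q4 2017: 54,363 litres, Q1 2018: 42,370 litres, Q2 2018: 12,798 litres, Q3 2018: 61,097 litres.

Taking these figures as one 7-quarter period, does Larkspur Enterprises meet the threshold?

Total motor fuel distributed: 28,548 litres + 72,816 litres + 29,346 litres + 54,363 litres + 42,370 litres + 12,798 litres + 61,097 litres = 301,338 litres.
301,338 litres > 290,000 litres, so the threshold is exceeded.

Yes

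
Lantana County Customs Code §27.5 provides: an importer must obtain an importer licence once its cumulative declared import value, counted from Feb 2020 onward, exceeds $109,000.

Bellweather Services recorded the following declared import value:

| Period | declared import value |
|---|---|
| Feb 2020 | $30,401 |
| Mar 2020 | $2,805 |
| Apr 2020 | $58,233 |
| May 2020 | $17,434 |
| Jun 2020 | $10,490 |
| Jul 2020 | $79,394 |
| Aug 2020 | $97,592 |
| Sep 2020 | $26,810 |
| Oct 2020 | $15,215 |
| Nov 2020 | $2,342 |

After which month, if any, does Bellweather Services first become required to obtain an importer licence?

Jun 2020

Through Feb 2020: $30,401
Through Mar 2020: $33,206
Through Apr 2020: $91,439
Through May 2020: $108,873
Through Jun 2020: $119,363 ← exceeds threshold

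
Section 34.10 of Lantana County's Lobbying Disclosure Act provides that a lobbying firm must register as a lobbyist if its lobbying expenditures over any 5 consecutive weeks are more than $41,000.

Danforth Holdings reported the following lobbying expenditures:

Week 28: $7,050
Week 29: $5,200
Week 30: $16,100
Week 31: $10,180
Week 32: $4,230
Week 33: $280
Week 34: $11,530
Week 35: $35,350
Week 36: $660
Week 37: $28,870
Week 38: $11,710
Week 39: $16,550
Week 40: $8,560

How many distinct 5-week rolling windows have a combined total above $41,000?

8

Week 28–Week 32: $7,050 + $5,200 + $16,100 + $10,180 + $4,230 = $42,760 (over)
Week 29–Week 33: $5,200 + $16,100 + $10,180 + $4,230 + $280 = $35,990 (under)
Week 30–Week 34: $16,100 + $10,180 + $4,230 + $280 + $11,530 = $42,320 (over)
Week 31–Week 35: $10,180 + $4,230 + $280 + $11,530 + $35,350 = $61,570 (over)
Week 32–Week 36: $4,230 + $280 + $11,530 + $35,350 + $660 = $52,050 (over)
Week 33–Week 37: $280 + $11,530 + $35,350 + $660 + $28,870 = $76,690 (over)
Week 34–Week 38: $11,530 + $35,350 + $660 + $28,870 + $11,710 = $88,120 (over)
Week 35–Week 39: $35,350 + $660 + $28,870 + $11,710 + $16,550 = $93,140 (over)
Week 36–Week 40: $660 + $28,870 + $11,710 + $16,550 + $8,560 = $66,350 (over)
8 windows exceed the threshold.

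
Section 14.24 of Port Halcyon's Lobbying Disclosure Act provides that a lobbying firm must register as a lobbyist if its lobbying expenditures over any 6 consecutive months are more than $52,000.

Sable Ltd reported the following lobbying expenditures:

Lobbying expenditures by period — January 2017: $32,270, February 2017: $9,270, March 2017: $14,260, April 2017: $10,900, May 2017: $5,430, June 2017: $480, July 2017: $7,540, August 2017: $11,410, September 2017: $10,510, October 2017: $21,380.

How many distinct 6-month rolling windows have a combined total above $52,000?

2

January 2017–June 2017: $32,270 + $9,270 + $14,260 + $10,900 + $5,430 + $480 = $72,610 (over)
February 2017–July 2017: $9,270 + $14,260 + $10,900 + $5,430 + $480 + $7,540 = $47,880 (under)
March 2017–August 2017: $14,260 + $10,900 + $5,430 + $480 + $7,540 + $11,410 = $50,020 (under)
April 2017–September 2017: $10,900 + $5,430 + $480 + $7,540 + $11,410 + $10,510 = $46,270 (under)
May 2017–October 2017: $5,430 + $480 + $7,540 + $11,410 + $10,510 + $21,380 = $56,750 (over)
2 windows exceed the threshold.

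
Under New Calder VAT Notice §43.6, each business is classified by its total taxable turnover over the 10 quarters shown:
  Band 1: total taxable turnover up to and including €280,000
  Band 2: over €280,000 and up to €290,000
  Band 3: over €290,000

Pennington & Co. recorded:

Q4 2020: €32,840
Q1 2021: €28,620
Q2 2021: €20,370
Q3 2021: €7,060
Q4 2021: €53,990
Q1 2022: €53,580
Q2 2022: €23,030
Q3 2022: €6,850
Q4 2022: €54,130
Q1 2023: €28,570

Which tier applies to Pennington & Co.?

Band 3

Total taxable turnover: €32,840 + €28,620 + €20,370 + €7,060 + €53,990 + €53,580 + €23,030 + €6,850 + €54,130 + €28,570 = €309,040.
€309,040 > €290,000, so Band 3 applies.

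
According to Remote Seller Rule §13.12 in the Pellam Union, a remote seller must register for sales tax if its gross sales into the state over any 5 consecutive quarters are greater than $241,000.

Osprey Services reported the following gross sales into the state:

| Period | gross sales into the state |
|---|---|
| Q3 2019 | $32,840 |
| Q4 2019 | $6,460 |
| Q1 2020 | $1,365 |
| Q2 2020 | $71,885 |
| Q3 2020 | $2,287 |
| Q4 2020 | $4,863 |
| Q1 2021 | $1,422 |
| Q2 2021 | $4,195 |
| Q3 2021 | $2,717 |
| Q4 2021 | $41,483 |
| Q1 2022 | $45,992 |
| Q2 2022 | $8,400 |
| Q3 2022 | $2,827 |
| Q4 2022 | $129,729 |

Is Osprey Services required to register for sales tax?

No

Q3 2019–Q3 2020: $32,840 + $6,460 + $1,365 + $71,885 + $2,287 = $114,837 (under)
Q4 2019–Q4 2020: $6,460 + $1,365 + $71,885 + $2,287 + $4,863 = $86,860 (under)
Q1 2020–Q1 2021: $1,365 + $71,885 + $2,287 + $4,863 + $1,422 = $81,822 (under)
Q2 2020–Q2 2021: $71,885 + $2,287 + $4,863 + $1,422 + $4,195 = $84,652 (under)
Q3 2020–Q3 2021: $2,287 + $4,863 + $1,422 + $4,195 + $2,717 = $15,484 (under)
Q4 2020–Q4 2021: $4,863 + $1,422 + $4,195 + $2,717 + $41,483 = $54,680 (under)
Q1 2021–Q1 2022: $1,422 + $4,195 + $2,717 + $41,483 + $45,992 = $95,809 (under)
Q2 2021–Q2 2022: $4,195 + $2,717 + $41,483 + $45,992 + $8,400 = $102,787 (under)
Q3 2021–Q3 2022: $2,717 + $41,483 + $45,992 + $8,400 + $2,827 = $101,419 (under)
Q4 2021–Q4 2022: $41,483 + $45,992 + $8,400 + $2,827 + $129,729 = $228,431 (under)
No window exceeds $241,000.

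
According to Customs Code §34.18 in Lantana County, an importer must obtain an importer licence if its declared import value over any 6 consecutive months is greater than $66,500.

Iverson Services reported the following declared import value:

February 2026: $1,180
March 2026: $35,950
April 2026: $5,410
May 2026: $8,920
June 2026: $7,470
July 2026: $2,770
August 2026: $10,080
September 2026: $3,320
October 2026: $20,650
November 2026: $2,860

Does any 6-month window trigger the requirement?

Yes

February 2026–July 2026: $1,180 + $35,950 + $5,410 + $8,920 + $7,470 + $2,770 = $61,700 (under)
March 2026–August 2026: $35,950 + $5,410 + $8,920 + $7,470 + $2,770 + $10,080 = $70,600 (over)
April 2026–September 2026: $5,410 + $8,920 + $7,470 + $2,770 + $10,080 + $3,320 = $37,970 (under)
May 2026–October 2026: $8,920 + $7,470 + $2,770 + $10,080 + $3,320 + $20,650 = $53,210 (under)
June 2026–November 2026: $7,470 + $2,770 + $10,080 + $3,320 + $20,650 + $2,860 = $47,150 (under)
At least one window exceeds $66,500.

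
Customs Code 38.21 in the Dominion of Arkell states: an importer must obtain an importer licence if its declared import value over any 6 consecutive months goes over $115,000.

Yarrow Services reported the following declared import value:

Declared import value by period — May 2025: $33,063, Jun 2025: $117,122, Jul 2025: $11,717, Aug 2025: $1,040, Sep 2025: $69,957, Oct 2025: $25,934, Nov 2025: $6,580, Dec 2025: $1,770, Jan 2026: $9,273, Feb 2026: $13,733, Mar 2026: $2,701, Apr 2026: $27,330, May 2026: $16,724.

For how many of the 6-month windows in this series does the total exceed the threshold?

May 2025–Oct 2025: $33,063 + $117,122 + $11,717 + $1,040 + $69,957 + $25,934 = $258,833 (over)
Jun 2025–Nov 2025: $117,122 + $11,717 + $1,040 + $69,957 + $25,934 + $6,580 = $232,350 (over)
Jul 2025–Dec 2025: $11,717 + $1,040 + $69,957 + $25,934 + $6,580 + $1,770 = $116,998 (over)
Aug 2025–Jan 2026: $1,040 + $69,957 + $25,934 + $6,580 + $1,770 + $9,273 = $114,554 (under)
Sep 2025–Feb 2026: $69,957 + $25,934 + $6,580 + $1,770 + $9,273 + $13,733 = $127,247 (over)
Oct 2025–Mar 2026: $25,934 + $6,580 + $1,770 + $9,273 + $13,733 + $2,701 = $59,991 (under)
Nov 2025–Apr 2026: $6,580 + $1,770 + $9,273 + $13,733 + $2,701 + $27,330 = $61,387 (under)
Dec 2025–May 2026: $1,770 + $9,273 + $13,733 + $2,701 + $27,330 + $16,724 = $71,531 (under)
4 windows exceed the threshold.

4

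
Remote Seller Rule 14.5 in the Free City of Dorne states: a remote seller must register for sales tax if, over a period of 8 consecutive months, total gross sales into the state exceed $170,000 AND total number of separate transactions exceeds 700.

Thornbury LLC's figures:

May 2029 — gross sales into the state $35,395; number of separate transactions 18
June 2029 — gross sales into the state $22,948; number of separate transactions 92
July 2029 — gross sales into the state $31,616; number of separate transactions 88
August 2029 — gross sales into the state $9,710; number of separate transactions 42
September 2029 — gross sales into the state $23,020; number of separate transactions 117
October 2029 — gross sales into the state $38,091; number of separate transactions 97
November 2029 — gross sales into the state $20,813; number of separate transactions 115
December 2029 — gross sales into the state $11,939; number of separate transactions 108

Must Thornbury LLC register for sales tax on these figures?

Total gross sales into the state: $35,395 + $22,948 + $31,616 + $9,710 + $23,020 + $38,091 + $20,813 + $11,939 = $193,532 (> $170,000).
Total number of separate transactions: 18 + 92 + 88 + 42 + 117 + 97 + 115 + 108 = 677 (≤ 700).
The test is 'and': the rule requires both, and at least one is not exceeded.

No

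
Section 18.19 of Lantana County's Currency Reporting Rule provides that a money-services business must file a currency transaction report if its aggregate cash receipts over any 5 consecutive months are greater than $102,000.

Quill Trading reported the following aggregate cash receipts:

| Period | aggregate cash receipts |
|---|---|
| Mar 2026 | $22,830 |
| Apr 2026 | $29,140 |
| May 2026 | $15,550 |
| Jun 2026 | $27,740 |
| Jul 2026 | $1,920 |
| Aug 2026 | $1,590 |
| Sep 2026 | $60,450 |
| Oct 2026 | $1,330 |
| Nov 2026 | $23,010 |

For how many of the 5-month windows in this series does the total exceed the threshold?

Mar 2026–Jul 2026: $22,830 + $29,140 + $15,550 + $27,740 + $1,920 = $97,180 (under)
Apr 2026–Aug 2026: $29,140 + $15,550 + $27,740 + $1,920 + $1,590 = $75,940 (under)
May 2026–Sep 2026: $15,550 + $27,740 + $1,920 + $1,590 + $60,450 = $107,250 (over)
Jun 2026–Oct 2026: $27,740 + $1,920 + $1,590 + $60,450 + $1,330 = $93,030 (under)
Jul 2026–Nov 2026: $1,920 + $1,590 + $60,450 + $1,330 + $23,010 = $88,300 (under)
1 window exceeds the threshold.

1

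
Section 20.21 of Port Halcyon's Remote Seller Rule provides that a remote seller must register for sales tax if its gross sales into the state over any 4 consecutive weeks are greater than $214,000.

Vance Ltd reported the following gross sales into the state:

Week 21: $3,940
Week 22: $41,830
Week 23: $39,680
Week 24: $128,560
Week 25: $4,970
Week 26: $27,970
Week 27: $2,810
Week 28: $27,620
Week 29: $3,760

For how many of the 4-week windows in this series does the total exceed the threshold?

Week 21–Week 24: $3,940 + $41,830 + $39,680 + $128,560 = $214,010 (over)
Week 22–Week 25: $41,830 + $39,680 + $128,560 + $4,970 = $215,040 (over)
Week 23–Week 26: $39,680 + $128,560 + $4,970 + $27,970 = $201,180 (under)
Week 24–Week 27: $128,560 + $4,970 + $27,970 + $2,810 = $164,310 (under)
Week 25–Week 28: $4,970 + $27,970 + $2,810 + $27,620 = $63,370 (under)
Week 26–Week 29: $27,970 + $2,810 + $27,620 + $3,760 = $62,160 (under)
2 windows exceed the threshold.

2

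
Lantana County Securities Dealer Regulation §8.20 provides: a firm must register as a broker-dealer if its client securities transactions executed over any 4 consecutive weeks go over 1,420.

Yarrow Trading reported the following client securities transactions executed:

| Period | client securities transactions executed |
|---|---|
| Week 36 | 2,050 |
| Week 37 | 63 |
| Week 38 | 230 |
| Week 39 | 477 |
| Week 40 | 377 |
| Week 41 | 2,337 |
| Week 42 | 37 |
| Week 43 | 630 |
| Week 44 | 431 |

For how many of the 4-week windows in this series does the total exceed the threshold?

5

Week 36–Week 39: 2,050 + 63 + 230 + 477 = 2,820 (over)
Week 37–Week 40: 63 + 230 + 477 + 377 = 1,147 (under)
Week 38–Week 41: 230 + 477 + 377 + 2,337 = 3,421 (over)
Week 39–Week 42: 477 + 377 + 2,337 + 37 = 3,228 (over)
Week 40–Week 43: 377 + 2,337 + 37 + 630 = 3,381 (over)
Week 41–Week 44: 2,337 + 37 + 630 + 431 = 3,435 (over)
5 windows exceed the threshold.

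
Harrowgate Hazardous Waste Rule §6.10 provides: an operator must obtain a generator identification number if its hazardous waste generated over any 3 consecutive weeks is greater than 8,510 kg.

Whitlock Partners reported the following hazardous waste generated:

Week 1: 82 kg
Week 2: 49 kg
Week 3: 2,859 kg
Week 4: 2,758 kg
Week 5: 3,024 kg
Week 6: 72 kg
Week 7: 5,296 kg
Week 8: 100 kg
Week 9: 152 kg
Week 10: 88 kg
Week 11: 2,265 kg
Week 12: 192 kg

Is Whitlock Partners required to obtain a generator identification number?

Week 1–Week 3: 82 kg + 49 kg + 2,859 kg = 2,990 kg (under)
Week 2–Week 4: 49 kg + 2,859 kg + 2,758 kg = 5,666 kg (under)
Week 3–Week 5: 2,859 kg + 2,758 kg + 3,024 kg = 8,641 kg (over)
Week 4–Week 6: 2,758 kg + 3,024 kg + 72 kg = 5,854 kg (under)
Week 5–Week 7: 3,024 kg + 72 kg + 5,296 kg = 8,392 kg (under)
Week 6–Week 8: 72 kg + 5,296 kg + 100 kg = 5,468 kg (under)
Week 7–Week 9: 5,296 kg + 100 kg + 152 kg = 5,548 kg (under)
Week 8–Week 10: 100 kg + 152 kg + 88 kg = 340 kg (under)
Week 9–Week 11: 152 kg + 88 kg + 2,265 kg = 2,505 kg (under)
Week 10–Week 12: 88 kg + 2,265 kg + 192 kg = 2,545 kg (under)
At least one window exceeds 8,510 kg.

Yes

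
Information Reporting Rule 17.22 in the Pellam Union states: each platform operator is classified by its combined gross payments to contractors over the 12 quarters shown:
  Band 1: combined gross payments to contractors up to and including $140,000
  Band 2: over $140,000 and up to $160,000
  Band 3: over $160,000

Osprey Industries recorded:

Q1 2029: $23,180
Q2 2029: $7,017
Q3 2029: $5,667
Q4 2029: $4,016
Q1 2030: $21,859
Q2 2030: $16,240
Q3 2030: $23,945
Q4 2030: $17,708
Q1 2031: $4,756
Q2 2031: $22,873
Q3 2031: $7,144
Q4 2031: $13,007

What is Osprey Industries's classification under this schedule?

Combined gross payments to contractors: $23,180 + $7,017 + $5,667 + $4,016 + $21,859 + $16,240 + $23,945 + $17,708 + $4,756 + $22,873 + $7,144 + $13,007 = $167,412.
$167,412 > $160,000, so Band 3 applies.

Band 3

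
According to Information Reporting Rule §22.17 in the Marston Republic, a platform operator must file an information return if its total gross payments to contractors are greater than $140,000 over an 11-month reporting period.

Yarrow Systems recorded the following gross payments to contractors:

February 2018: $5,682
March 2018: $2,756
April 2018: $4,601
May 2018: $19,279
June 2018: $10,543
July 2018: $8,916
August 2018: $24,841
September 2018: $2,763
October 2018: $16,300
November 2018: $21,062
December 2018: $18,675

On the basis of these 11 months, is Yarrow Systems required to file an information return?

No

Total gross payments to contractors: $5,682 + $2,756 + $4,601 + $19,279 + $10,543 + $8,916 + $24,841 + $2,763 + $16,300 + $21,062 + $18,675 = $135,418.
$135,418 ≤ $140,000, so the threshold is not exceeded.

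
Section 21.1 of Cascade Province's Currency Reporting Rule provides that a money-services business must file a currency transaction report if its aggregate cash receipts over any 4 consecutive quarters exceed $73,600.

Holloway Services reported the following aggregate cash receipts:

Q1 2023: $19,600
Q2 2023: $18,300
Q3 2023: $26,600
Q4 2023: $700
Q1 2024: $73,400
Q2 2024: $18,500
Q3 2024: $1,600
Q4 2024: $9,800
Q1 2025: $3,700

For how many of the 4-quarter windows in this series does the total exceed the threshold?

4

Q1 2023–Q4 2023: $19,600 + $18,300 + $26,600 + $700 = $65,200 (under)
Q2 2023–Q1 2024: $18,300 + $26,600 + $700 + $73,400 = $119,000 (over)
Q3 2023–Q2 2024: $26,600 + $700 + $73,400 + $18,500 = $119,200 (over)
Q4 2023–Q3 2024: $700 + $73,400 + $18,500 + $1,600 = $94,200 (over)
Q1 2024–Q4 2024: $73,400 + $18,500 + $1,600 + $9,800 = $103,300 (over)
Q2 2024–Q1 2025: $18,500 + $1,600 + $9,800 + $3,700 = $33,600 (under)
4 windows exceed the threshold.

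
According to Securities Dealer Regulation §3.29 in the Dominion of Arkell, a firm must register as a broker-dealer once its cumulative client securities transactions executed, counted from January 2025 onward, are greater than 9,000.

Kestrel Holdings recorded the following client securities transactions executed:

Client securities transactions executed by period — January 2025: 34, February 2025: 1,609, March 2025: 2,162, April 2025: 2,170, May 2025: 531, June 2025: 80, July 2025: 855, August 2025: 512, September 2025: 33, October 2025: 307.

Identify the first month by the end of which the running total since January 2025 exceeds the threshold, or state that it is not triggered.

Not triggered

Through January 2025: 34
Through February 2025: 1,643
Through March 2025: 3,805
Through April 2025: 5,975
Through May 2025: 6,506
Through June 2025: 6,586
Through July 2025: 7,441
Through August 2025: 7,953
Through September 2025: 7,986
Through October 2025: 8,293
Final cumulative total 8,293 ≤ 9,000; the threshold is never exceeded.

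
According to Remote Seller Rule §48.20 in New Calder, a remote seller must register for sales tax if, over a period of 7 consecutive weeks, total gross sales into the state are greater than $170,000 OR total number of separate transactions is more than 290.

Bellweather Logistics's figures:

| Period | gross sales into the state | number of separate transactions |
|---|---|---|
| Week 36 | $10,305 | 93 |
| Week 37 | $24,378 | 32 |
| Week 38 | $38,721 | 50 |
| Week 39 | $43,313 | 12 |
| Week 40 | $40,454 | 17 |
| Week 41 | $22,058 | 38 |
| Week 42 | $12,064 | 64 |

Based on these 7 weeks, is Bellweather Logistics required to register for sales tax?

Yes

Total gross sales into the state: $10,305 + $24,378 + $38,721 + $43,313 + $40,454 + $22,058 + $12,064 = $191,293 (> $170,000).
Total number of separate transactions: 93 + 32 + 50 + 12 + 17 + 38 + 64 = 306 (> 290).
The test is 'or': at least one threshold is exceeded.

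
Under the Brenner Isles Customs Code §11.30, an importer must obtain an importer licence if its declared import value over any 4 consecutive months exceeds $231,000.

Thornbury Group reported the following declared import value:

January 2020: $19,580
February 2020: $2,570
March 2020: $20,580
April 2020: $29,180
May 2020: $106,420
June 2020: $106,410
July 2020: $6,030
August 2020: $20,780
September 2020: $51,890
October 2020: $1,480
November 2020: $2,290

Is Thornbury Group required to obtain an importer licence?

Yes

January 2020–April 2020: $19,580 + $2,570 + $20,580 + $29,180 = $71,910 (under)
February 2020–May 2020: $2,570 + $20,580 + $29,180 + $106,420 = $158,750 (under)
March 2020–June 2020: $20,580 + $29,180 + $106,420 + $106,410 = $262,590 (over)
April 2020–July 2020: $29,180 + $106,420 + $106,410 + $6,030 = $248,040 (over)
May 2020–August 2020: $106,420 + $106,410 + $6,030 + $20,780 = $239,640 (over)
June 2020–September 2020: $106,410 + $6,030 + $20,780 + $51,890 = $185,110 (under)
July 2020–October 2020: $6,030 + $20,780 + $51,890 + $1,480 = $80,180 (under)
August 2020–November 2020: $20,780 + $51,890 + $1,480 + $2,290 = $76,440 (under)
At least one window exceeds $231,000.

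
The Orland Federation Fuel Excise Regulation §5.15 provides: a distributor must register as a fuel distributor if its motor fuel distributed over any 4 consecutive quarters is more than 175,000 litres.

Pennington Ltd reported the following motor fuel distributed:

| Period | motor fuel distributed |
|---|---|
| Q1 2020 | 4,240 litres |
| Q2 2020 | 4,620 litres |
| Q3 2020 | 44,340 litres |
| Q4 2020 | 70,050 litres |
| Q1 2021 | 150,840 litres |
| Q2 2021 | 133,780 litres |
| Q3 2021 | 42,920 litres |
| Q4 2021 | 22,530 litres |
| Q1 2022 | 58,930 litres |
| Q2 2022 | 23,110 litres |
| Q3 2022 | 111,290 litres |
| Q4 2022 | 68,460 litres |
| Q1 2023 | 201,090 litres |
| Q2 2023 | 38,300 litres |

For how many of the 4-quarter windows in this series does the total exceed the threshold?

Q1 2020–Q4 2020: 4,240 litres + 4,620 litres + 44,340 litres + 70,050 litres = 123,250 litres (under)
Q2 2020–Q1 2021: 4,620 litres + 44,340 litres + 70,050 litres + 150,840 litres = 269,850 litres (over)
Q3 2020–Q2 2021: 44,340 litres + 70,050 litres + 150,840 litres + 133,780 litres = 399,010 litres (over)
Q4 2020–Q3 2021: 70,050 litres + 150,840 litres + 133,780 litres + 42,920 litres = 397,590 litres (over)
Q1 2021–Q4 2021: 150,840 litres + 133,780 litres + 42,920 litres + 22,530 litres = 350,070 litres (over)
Q2 2021–Q1 2022: 133,780 litres + 42,920 litres + 22,530 litres + 58,930 litres = 258,160 litres (over)
Q3 2021–Q2 2022: 42,920 litres + 22,530 litres + 58,930 litres + 23,110 litres = 147,490 litres (under)
Q4 2021–Q3 2022: 22,530 litres + 58,930 litres + 23,110 litres + 111,290 litres = 215,860 litres (over)
Q1 2022–Q4 2022: 58,930 litres + 23,110 litres + 111,290 litres + 68,460 litres = 261,790 litres (over)
Q2 2022–Q1 2023: 23,110 litres + 111,290 litres + 68,460 litres + 201,090 litres = 403,950 litres (over)
Q3 2022–Q2 2023: 111,290 litres + 68,460 litres + 201,090 litres + 38,300 litres = 419,140 litres (over)
9 windows exceed the threshold.

9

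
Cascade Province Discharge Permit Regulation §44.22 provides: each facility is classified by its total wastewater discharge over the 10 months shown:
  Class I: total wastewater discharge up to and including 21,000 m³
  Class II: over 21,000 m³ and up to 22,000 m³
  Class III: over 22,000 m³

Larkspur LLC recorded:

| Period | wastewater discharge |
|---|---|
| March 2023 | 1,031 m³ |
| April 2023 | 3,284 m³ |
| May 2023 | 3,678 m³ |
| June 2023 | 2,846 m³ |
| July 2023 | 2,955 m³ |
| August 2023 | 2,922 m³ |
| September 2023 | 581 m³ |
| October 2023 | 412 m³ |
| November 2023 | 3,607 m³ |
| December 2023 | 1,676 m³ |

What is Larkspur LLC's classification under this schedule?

Total wastewater discharge: 1,031 m³ + 3,284 m³ + 3,678 m³ + 2,846 m³ + 2,955 m³ + 2,922 m³ + 581 m³ + 412 m³ + 3,607 m³ + 1,676 m³ = 22,992 m³.
22,992 m³ > 22,000 m³, so Class III applies.

Class III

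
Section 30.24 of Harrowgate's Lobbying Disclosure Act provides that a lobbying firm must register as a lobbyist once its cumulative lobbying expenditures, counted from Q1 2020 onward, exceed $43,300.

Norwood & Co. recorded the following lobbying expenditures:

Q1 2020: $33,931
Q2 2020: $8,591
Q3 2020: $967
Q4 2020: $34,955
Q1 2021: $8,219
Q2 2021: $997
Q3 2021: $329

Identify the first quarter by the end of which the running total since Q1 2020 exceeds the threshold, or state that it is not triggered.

Through Q1 2020: $33,931
Through Q2 2020: $42,522
Through Q3 2020: $43,489 ← exceeds threshold

Q3 2020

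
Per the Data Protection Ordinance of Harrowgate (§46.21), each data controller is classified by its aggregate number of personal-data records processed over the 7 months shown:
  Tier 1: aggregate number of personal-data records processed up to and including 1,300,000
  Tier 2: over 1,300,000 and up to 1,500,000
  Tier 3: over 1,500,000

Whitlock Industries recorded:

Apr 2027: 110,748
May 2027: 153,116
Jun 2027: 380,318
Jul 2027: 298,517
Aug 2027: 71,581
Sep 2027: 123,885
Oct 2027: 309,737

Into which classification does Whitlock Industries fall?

Aggregate number of personal-data records processed: 110,748 + 153,116 + 380,318 + 298,517 + 71,581 + 123,885 + 309,737 = 1,447,902.
1,300,000 < 1,447,902 ≤ 1,500,000, so Tier 2 applies.

Tier 2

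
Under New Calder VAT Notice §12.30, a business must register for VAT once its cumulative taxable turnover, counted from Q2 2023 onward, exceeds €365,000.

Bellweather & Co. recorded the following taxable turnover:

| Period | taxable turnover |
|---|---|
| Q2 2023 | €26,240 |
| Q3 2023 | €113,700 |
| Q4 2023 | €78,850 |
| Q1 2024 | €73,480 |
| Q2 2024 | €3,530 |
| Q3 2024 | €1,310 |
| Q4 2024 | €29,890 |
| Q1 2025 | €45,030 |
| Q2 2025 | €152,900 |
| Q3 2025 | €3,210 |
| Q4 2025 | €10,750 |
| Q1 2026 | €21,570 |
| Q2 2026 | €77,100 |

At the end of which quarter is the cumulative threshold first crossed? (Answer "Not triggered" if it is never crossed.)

Q1 2025

Through Q2 2023: €26,240
Through Q3 2023: €139,940
Through Q4 2023: €218,790
Through Q1 2024: €292,270
Through Q2 2024: €295,800
Through Q3 2024: €297,110
Through Q4 2024: €327,000
Through Q1 2025: €372,030 ← exceeds threshold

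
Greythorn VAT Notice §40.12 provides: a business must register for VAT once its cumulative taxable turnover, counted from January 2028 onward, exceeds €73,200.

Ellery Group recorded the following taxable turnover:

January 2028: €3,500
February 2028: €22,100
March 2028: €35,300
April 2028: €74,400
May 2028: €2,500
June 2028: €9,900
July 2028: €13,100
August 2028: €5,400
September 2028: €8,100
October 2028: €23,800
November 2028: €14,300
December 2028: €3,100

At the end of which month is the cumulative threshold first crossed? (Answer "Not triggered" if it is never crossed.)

Through January 2028: €3,500
Through February 2028: €25,600
Through March 2028: €60,900
Through April 2028: €135,300 ← exceeds threshold

April 2028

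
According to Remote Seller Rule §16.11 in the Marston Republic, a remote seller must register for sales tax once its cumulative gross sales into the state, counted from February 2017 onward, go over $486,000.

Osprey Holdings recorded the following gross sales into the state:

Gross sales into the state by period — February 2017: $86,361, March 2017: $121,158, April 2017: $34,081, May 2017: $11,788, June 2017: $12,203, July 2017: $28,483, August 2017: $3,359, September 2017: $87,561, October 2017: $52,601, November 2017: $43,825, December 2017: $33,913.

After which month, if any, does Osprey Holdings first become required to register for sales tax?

Through February 2017: $86,361
Through March 2017: $207,519
Through April 2017: $241,600
Through May 2017: $253,388
Through June 2017: $265,591
Through July 2017: $294,074
Through August 2017: $297,433
Through September 2017: $384,994
Through October 2017: $437,595
Through November 2017: $481,420
Through December 2017: $515,333 ← exceeds threshold

December 2017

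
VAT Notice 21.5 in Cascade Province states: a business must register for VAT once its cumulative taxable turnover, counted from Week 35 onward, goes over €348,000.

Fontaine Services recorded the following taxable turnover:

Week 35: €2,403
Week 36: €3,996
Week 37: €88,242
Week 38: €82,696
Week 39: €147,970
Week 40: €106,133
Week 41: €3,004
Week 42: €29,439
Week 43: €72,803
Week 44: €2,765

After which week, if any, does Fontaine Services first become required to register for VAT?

Week 40

Through Week 35: €2,403
Through Week 36: €6,399
Through Week 37: €94,641
Through Week 38: €177,337
Through Week 39: €325,307
Through Week 40: €431,440 ← exceeds threshold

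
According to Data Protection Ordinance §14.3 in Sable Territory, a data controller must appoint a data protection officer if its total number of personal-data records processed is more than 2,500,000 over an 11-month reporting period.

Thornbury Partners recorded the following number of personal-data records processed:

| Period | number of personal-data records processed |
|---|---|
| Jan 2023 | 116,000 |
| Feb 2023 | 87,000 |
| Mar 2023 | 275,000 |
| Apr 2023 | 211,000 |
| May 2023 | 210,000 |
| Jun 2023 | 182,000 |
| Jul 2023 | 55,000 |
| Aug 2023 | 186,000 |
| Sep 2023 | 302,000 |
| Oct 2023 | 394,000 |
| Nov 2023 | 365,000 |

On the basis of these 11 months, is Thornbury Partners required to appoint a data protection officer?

Total number of personal-data records processed: 116,000 + 87,000 + 275,000 + 211,000 + 210,000 + 182,000 + 55,000 + 186,000 + 302,000 + 394,000 + 365,000 = 2,383,000.
2,383,000 ≤ 2,500,000, so the threshold is not exceeded.

No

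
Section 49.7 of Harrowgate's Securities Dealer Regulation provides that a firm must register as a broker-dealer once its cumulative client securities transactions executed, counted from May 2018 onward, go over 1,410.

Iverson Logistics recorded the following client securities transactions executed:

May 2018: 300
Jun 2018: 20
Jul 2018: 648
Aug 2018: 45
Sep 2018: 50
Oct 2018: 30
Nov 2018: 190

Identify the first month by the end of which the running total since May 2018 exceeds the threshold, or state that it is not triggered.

Not triggered

Through May 2018: 300
Through Jun 2018: 320
Through Jul 2018: 968
Through Aug 2018: 1,013
Through Sep 2018: 1,063
Through Oct 2018: 1,093
Through Nov 2018: 1,283
Final cumulative total 1,283 ≤ 1,410; the threshold is never exceeded.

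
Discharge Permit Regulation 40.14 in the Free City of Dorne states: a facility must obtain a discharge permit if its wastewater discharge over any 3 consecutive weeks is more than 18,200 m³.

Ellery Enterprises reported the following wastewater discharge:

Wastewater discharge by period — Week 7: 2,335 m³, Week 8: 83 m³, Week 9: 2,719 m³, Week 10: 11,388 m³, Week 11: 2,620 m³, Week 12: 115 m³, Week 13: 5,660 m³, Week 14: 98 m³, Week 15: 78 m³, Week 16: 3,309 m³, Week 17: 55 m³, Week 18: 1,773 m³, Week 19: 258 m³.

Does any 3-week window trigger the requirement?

Week 7–Week 9: 2,335 m³ + 83 m³ + 2,719 m³ = 5,137 m³ (under)
Week 8–Week 10: 83 m³ + 2,719 m³ + 11,388 m³ = 14,190 m³ (under)
Week 9–Week 11: 2,719 m³ + 11,388 m³ + 2,620 m³ = 16,727 m³ (under)
Week 10–Week 12: 11,388 m³ + 2,620 m³ + 115 m³ = 14,123 m³ (under)
Week 11–Week 13: 2,620 m³ + 115 m³ + 5,660 m³ = 8,395 m³ (under)
Week 12–Week 14: 115 m³ + 5,660 m³ + 98 m³ = 5,873 m³ (under)
Week 13–Week 15: 5,660 m³ + 98 m³ + 78 m³ = 5,836 m³ (under)
Week 14–Week 16: 98 m³ + 78 m³ + 3,309 m³ = 3,485 m³ (under)
Week 15–Week 17: 78 m³ + 3,309 m³ + 55 m³ = 3,442 m³ (under)
Week 16–Week 18: 3,309 m³ + 55 m³ + 1,773 m³ = 5,137 m³ (under)
Week 17–Week 19: 55 m³ + 1,773 m³ + 258 m³ = 2,086 m³ (under)
No window exceeds 18,200 m³.

No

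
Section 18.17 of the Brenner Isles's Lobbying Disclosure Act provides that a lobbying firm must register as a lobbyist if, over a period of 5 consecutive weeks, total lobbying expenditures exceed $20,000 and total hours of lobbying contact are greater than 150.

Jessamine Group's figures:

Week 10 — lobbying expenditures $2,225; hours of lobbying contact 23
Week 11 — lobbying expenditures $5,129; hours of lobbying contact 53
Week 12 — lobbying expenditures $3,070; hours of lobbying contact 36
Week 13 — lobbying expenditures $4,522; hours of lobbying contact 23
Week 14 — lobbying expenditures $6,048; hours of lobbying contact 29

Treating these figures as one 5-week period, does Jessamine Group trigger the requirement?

Yes

Total lobbying expenditures: $2,225 + $5,129 + $3,070 + $4,522 + $6,048 = $20,994 (> $20,000).
Total hours of lobbying contact: 23 + 53 + 36 + 23 + 29 = 164 (> 150).
The test is 'and': both thresholds are exceeded.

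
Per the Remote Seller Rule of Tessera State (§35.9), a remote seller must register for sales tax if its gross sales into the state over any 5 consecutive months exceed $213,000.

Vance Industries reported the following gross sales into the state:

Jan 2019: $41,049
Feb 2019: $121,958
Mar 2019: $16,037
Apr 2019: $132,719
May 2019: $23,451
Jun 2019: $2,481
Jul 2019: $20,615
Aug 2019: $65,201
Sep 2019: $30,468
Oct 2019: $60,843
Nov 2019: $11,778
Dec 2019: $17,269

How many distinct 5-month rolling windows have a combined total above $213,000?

Jan 2019–May 2019: $41,049 + $121,958 + $16,037 + $132,719 + $23,451 = $335,214 (over)
Feb 2019–Jun 2019: $121,958 + $16,037 + $132,719 + $23,451 + $2,481 = $296,646 (over)
Mar 2019–Jul 2019: $16,037 + $132,719 + $23,451 + $2,481 + $20,615 = $195,303 (under)
Apr 2019–Aug 2019: $132,719 + $23,451 + $2,481 + $20,615 + $65,201 = $244,467 (over)
May 2019–Sep 2019: $23,451 + $2,481 + $20,615 + $65,201 + $30,468 = $142,216 (under)
Jun 2019–Oct 2019: $2,481 + $20,615 + $65,201 + $30,468 + $60,843 = $179,608 (under)
Jul 2019–Nov 2019: $20,615 + $65,201 + $30,468 + $60,843 + $11,778 = $188,905 (under)
Aug 2019–Dec 2019: $65,201 + $30,468 + $60,843 + $11,778 + $17,269 = $185,559 (under)
3 windows exceed the threshold.

3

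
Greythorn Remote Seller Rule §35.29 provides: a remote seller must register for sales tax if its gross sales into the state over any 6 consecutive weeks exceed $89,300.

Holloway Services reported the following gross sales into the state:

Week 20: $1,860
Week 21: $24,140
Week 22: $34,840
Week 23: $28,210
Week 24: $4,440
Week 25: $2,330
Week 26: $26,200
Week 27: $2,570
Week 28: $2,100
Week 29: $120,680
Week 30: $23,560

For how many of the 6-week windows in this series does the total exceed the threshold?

5

Week 20–Week 25: $1,860 + $24,140 + $34,840 + $28,210 + $4,440 + $2,330 = $95,820 (over)
Week 21–Week 26: $24,140 + $34,840 + $28,210 + $4,440 + $2,330 + $26,200 = $120,160 (over)
Week 22–Week 27: $34,840 + $28,210 + $4,440 + $2,330 + $26,200 + $2,570 = $98,590 (over)
Week 23–Week 28: $28,210 + $4,440 + $2,330 + $26,200 + $2,570 + $2,100 = $65,850 (under)
Week 24–Week 29: $4,440 + $2,330 + $26,200 + $2,570 + $2,100 + $120,680 = $158,320 (over)
Week 25–Week 30: $2,330 + $26,200 + $2,570 + $2,100 + $120,680 + $23,560 = $177,440 (over)
5 windows exceed the threshold.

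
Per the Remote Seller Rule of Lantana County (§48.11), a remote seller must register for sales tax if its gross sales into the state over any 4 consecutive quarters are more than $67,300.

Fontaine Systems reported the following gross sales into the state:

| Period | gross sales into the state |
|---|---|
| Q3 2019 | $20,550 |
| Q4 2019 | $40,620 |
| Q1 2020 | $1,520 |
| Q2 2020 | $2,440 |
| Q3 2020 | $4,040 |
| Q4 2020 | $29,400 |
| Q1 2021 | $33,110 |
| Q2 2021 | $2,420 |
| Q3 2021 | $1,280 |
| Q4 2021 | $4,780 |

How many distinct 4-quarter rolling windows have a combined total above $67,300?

Q3 2019–Q2 2020: $20,550 + $40,620 + $1,520 + $2,440 = $65,130 (under)
Q4 2019–Q3 2020: $40,620 + $1,520 + $2,440 + $4,040 = $48,620 (under)
Q1 2020–Q4 2020: $1,520 + $2,440 + $4,040 + $29,400 = $37,400 (under)
Q2 2020–Q1 2021: $2,440 + $4,040 + $29,400 + $33,110 = $68,990 (over)
Q3 2020–Q2 2021: $4,040 + $29,400 + $33,110 + $2,420 = $68,970 (over)
Q4 2020–Q3 2021: $29,400 + $33,110 + $2,420 + $1,280 = $66,210 (under)
Q1 2021–Q4 2021: $33,110 + $2,420 + $1,280 + $4,780 = $41,590 (under)
2 windows exceed the threshold.

2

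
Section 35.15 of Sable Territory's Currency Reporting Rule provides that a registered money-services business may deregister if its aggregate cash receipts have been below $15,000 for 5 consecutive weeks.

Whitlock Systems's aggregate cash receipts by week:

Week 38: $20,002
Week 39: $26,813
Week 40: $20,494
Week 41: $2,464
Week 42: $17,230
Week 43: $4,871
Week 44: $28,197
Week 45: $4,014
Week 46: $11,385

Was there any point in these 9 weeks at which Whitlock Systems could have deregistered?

No

Weeks below $15,000: Week 41, Week 43, Week 45, Week 46.
Longest run of consecutive weeks below the threshold: 2.
2 < 5, so Whitlock Systems never became eligible.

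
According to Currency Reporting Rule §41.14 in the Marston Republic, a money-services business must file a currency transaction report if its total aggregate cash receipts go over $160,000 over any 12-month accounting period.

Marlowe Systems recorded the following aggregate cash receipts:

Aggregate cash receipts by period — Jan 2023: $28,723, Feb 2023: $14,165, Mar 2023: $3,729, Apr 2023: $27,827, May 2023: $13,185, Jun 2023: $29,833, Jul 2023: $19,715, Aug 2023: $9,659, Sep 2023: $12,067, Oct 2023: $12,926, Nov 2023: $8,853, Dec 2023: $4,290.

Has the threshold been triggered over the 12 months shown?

Yes

Total aggregate cash receipts: $28,723 + $14,165 + $3,729 + $27,827 + $13,185 + $29,833 + $19,715 + $9,659 + $12,067 + $12,926 + $8,853 + $4,290 = $184,972.
$184,972 > $160,000, so the threshold is exceeded.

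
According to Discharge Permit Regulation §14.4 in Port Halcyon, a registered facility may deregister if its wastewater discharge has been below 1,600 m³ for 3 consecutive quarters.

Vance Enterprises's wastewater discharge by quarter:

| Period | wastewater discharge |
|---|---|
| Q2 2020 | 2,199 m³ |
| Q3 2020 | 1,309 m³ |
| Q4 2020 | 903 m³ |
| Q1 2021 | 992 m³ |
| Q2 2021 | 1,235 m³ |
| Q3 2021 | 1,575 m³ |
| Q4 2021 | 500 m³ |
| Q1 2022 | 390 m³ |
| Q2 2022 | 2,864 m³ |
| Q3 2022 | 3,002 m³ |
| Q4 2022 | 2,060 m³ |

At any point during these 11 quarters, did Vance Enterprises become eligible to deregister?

Quarters below 1,600 m³: Q3 2020, Q4 2020, Q1 2021, Q2 2021, Q3 2021, Q4 2021, Q1 2022.
Longest run of consecutive quarters below the threshold: 7.
7 ≥ 3, so Vance Enterprises became eligible.

Yes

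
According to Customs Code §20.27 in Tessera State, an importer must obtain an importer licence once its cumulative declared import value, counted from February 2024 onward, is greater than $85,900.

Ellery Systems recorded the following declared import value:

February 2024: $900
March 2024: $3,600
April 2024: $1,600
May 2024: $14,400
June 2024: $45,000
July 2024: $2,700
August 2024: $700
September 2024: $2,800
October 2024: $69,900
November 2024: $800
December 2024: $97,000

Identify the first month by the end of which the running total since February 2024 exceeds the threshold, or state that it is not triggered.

Through February 2024: $900
Through March 2024: $4,500
Through April 2024: $6,100
Through May 2024: $20,500
Through June 2024: $65,500
Through July 2024: $68,200
Through August 2024: $68,900
Through September 2024: $71,700
Through October 2024: $141,600 ← exceeds threshold

October 2024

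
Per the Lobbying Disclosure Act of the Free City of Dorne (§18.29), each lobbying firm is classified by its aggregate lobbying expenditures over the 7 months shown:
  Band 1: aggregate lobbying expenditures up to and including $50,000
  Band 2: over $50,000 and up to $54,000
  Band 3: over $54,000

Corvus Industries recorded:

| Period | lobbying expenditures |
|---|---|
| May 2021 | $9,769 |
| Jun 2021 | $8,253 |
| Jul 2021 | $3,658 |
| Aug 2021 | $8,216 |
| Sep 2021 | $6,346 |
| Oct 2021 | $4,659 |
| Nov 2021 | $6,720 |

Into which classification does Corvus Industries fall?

Band 1

Aggregate lobbying expenditures: $9,769 + $8,253 + $3,658 + $8,216 + $6,346 + $4,659 + $6,720 = $47,621.
$47,621 ≤ $50,000, so Band 1 applies.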